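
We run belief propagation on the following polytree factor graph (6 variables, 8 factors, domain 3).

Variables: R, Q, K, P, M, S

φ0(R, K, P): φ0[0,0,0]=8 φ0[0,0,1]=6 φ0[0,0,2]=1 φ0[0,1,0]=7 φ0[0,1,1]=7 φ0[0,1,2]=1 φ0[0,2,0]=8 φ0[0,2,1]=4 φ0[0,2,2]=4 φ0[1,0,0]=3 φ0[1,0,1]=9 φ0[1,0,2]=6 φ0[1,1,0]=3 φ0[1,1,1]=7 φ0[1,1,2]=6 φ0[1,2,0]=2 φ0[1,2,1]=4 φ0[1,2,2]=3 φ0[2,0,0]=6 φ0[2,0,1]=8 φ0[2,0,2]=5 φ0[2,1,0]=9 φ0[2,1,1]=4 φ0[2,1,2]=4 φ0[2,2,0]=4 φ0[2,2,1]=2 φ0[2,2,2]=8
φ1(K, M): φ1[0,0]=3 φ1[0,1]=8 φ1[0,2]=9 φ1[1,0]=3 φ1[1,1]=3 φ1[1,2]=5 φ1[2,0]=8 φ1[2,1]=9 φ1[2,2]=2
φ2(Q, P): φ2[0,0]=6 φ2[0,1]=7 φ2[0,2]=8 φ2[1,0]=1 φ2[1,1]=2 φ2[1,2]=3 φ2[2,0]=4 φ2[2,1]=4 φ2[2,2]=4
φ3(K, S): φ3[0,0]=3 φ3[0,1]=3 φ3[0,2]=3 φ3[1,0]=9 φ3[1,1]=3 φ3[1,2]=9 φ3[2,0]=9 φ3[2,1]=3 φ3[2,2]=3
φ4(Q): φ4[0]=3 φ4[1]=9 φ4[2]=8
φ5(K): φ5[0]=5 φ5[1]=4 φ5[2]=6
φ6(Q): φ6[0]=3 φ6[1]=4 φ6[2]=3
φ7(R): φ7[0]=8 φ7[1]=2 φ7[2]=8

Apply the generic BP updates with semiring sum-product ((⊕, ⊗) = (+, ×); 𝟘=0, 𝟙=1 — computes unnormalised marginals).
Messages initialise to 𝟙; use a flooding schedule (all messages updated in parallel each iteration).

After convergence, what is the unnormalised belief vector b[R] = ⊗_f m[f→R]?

b[R] = [94396320, 22071168, 105345504]

init: all messages = 𝟙 over 3 values
r1 m[φ0→R] = [46, 43, 50]
r1 m[φ0→K] = [52, 48, 39]
r1 m[φ0→P] = [50, 51, 38]
r1 m[φ1→K] = [20, 11, 19]
r1 m[φ1→M] = [14, 20, 16]
r1 m[φ2→Q] = [21, 6, 12]
r1 m[φ2→P] = [11, 13, 15]
r1 m[φ3→K] = [9, 21, 15]
r1 m[φ3→S] = [21, 9, 15]
r1 m[φ4→Q] = [3, 9, 8]
r1 m[φ5→K] = [5, 4, 6]
r1 m[φ6→Q] = [3, 4, 3]
r1 m[φ7→R] = [8, 2, 8]
r1 m[R→φ0] = [1, 1, 1]
r1 m[R→φ7] = [1, 1, 1]
r1 m[Q→φ2] = [1, 1, 1]
r1 m[Q→φ4] = [1, 1, 1]
r1 m[Q→φ6] = [1, 1, 1]
r1 m[K→φ0] = [1, 1, 1]
r1 m[K→φ1] = [1, 1, 1]
r1 m[K→φ3] = [1, 1, 1]
r1 m[K→φ5] = [1, 1, 1]
r1 m[P→φ0] = [1, 1, 1]
r1 m[P→φ2] = [1, 1, 1]
r1 m[M→φ1] = [1, 1, 1]
r1 m[S→φ3] = [1, 1, 1]
r2 m[φ0→R] = [46, 43, 50]
r2 m[φ0→K] = [52, 48, 39]
r2 m[φ0→P] = [50, 51, 38]
r2 m[φ1→K] = [20, 11, 19]
r2 m[φ1→M] = [14, 20, 16]
r2 m[φ2→Q] = [21, 6, 12]
r2 m[φ2→P] = [11, 13, 15]
r2 m[φ3→K] = [9, 21, 15]
r2 m[φ3→S] = [21, 9, 15]
r2 m[φ4→Q] = [3, 9, 8]
r2 m[φ5→K] = [5, 4, 6]
r2 m[φ6→Q] = [3, 4, 3]
r2 m[φ7→R] = [8, 2, 8]
r2 m[R→φ0] = [8, 2, 8]
r2 m[R→φ7] = [46, 43, 50]
r2 m[Q→φ2] = [9, 36, 24]
r2 m[Q→φ4] = [63, 24, 36]
r2 m[Q→φ6] = [63, 54, 96]
r2 m[K→φ0] = [900, 924, 1710]
r2 m[K→φ1] = [2340, 4032, 3510]
r2 m[K→φ3] = [5200, 2112, 4446]
r2 m[K→φ5] = [9360, 11088, 11115]
r2 m[P→φ0] = [11, 13, 15]
r2 m[P→φ2] = [50, 51, 38]
r2 m[M→φ1] = [1, 1, 1]
r2 m[S→φ3] = [1, 1, 1]
r3 m[φ0→R] = [673992, 617226, 740364]
r3 m[φ0→K] = [3888, 3580, 3358]
r3 m[φ0→P] = [401016, 307008, 276468]
r3 m[φ1→K] = [20, 11, 19]
r3 m[φ1→M] = [47196, 62406, 48240]
r3 m[φ2→Q] = [961, 266, 556]
r3 m[φ2→P] = [186, 231, 276]
r3 m[φ3→K] = [9, 21, 15]
r3 m[φ3→S] = [74622, 35274, 47946]
r3 m[φ4→Q] = [3, 9, 8]
r3 m[φ5→K] = [5, 4, 6]
r3 m[φ6→Q] = [3, 4, 3]
r3 m[φ7→R] = [8, 2, 8]
r3 m[R→φ0] = [8, 2, 8]
r3 m[R→φ7] = [46, 43, 50]
r3 m[Q→φ2] = [9, 36, 24]
r3 m[Q→φ4] = [63, 24, 36]
r3 m[Q→φ6] = [63, 54, 96]
r3 m[K→φ0] = [900, 924, 1710]
r3 m[K→φ1] = [2340, 4032, 3510]
r3 m[K→φ3] = [5200, 2112, 4446]
r3 m[K→φ5] = [9360, 11088, 11115]
r3 m[P→φ0] = [11, 13, 15]
r3 m[P→φ2] = [50, 51, 38]
r3 m[M→φ1] = [1, 1, 1]
r3 m[S→φ3] = [1, 1, 1]
r4 m[φ0→R] = [673992, 617226, 740364]
r4 m[φ0→K] = [3888, 3580, 3358]
r4 m[φ0→P] = [401016, 307008, 276468]
r4 m[φ1→K] = [20, 11, 19]
r4 m[φ1→M] = [47196, 62406, 48240]
r4 m[φ2→Q] = [961, 266, 556]
r4 m[φ2→P] = [186, 231, 276]
r4 m[φ3→K] = [9, 21, 15]
r4 m[φ3→S] = [74622, 35274, 47946]
r4 m[φ4→Q] = [3, 9, 8]
r4 m[φ5→K] = [5, 4, 6]
r4 m[φ6→Q] = [3, 4, 3]
r4 m[φ7→R] = [8, 2, 8]
r4 m[R→φ0] = [8, 2, 8]
r4 m[R→φ7] = [673992, 617226, 740364]
r4 m[Q→φ2] = [9, 36, 24]
r4 m[Q→φ4] = [2883, 1064, 1668]
r4 m[Q→φ6] = [2883, 2394, 4448]
r4 m[K→φ0] = [900, 924, 1710]
r4 m[K→φ1] = [174960, 300720, 302220]
r4 m[K→φ3] = [388800, 157520, 382812]
r4 m[K→φ5] = [699840, 826980, 957030]
r4 m[P→φ0] = [186, 231, 276]
r4 m[P→φ2] = [401016, 307008, 276468]
r4 m[M→φ1] = [1, 1, 1]
r4 m[S→φ3] = [1, 1, 1]
r5 m[φ0→R] = [11799540, 11035584, 13168188]
r5 m[φ0→K] = [68538, 62838, 59688]
r5 m[φ0→P] = [401016, 307008, 276468]
r5 m[φ1→K] = [20, 11, 19]
r5 m[φ1→M] = [3844800, 5021820, 3682680]
r5 m[φ2→Q] = [6766896, 1844436, 3937968]
r5 m[φ2→P] = [186, 231, 276]
r5 m[φ3→K] = [9, 21, 15]
r5 m[φ3→S] = [6029388, 2787396, 3732516]
r5 m[φ4→Q] = [3, 9, 8]
r5 m[φ5→K] = [5, 4, 6]
r5 m[φ6→Q] = [3, 4, 3]
r5 m[φ7→R] = [8, 2, 8]
r5 m[R→φ0] = [8, 2, 8]
r5 m[R→φ7] = [673992, 617226, 740364]
r5 m[Q→φ2] = [9, 36, 24]
r5 m[Q→φ4] = [2883, 1064, 1668]
r5 m[Q→φ6] = [2883, 2394, 4448]
r5 m[K→φ0] = [900, 924, 1710]
r5 m[K→φ1] = [174960, 300720, 302220]
r5 m[K→φ3] = [388800, 157520, 382812]
r5 m[K→φ5] = [699840, 826980, 957030]
r5 m[P→φ0] = [186, 231, 276]
r5 m[P→φ2] = [401016, 307008, 276468]
r5 m[M→φ1] = [1, 1, 1]
r5 m[S→φ3] = [1, 1, 1]
r6 m[φ0→R] = [11799540, 11035584, 13168188]
r6 m[φ0→K] = [68538, 62838, 59688]
r6 m[φ0→P] = [401016, 307008, 276468]
r6 m[φ1→K] = [20, 11, 19]
r6 m[φ1→M] = [3844800, 5021820, 3682680]
r6 m[φ2→Q] = [6766896, 1844436, 3937968]
r6 m[φ2→P] = [186, 231, 276]
r6 m[φ3→K] = [9, 21, 15]
r6 m[φ3→S] = [6029388, 2787396, 3732516]
r6 m[φ4→Q] = [3, 9, 8]
r6 m[φ5→K] = [5, 4, 6]
r6 m[φ6→Q] = [3, 4, 3]
r6 m[φ7→R] = [8, 2, 8]
r6 m[R→φ0] = [8, 2, 8]
r6 m[R→φ7] = [11799540, 11035584, 13168188]
r6 m[Q→φ2] = [9, 36, 24]
r6 m[Q→φ4] = [20300688, 7377744, 11813904]
r6 m[Q→φ6] = [20300688, 16599924, 31503744]
r6 m[K→φ0] = [900, 924, 1710]
r6 m[K→φ1] = [3084210, 5278392, 5371920]
r6 m[K→φ3] = [6853800, 2764872, 6804432]
r6 m[K→φ5] = [12336840, 14515578, 17011080]
r6 m[P→φ0] = [186, 231, 276]
r6 m[P→φ2] = [401016, 307008, 276468]
r6 m[M→φ1] = [1, 1, 1]
r6 m[S→φ3] = [1, 1, 1]
r7 m[φ0→R] = [11799540, 11035584, 13168188]
r7 m[φ0→K] = [68538, 62838, 59688]
r7 m[φ0→P] = [401016, 307008, 276468]
r7 m[φ1→K] = [20, 11, 19]
r7 m[φ1→M] = [68063166, 88856136, 64893690]
r7 m[φ2→Q] = [6766896, 1844436, 3937968]
r7 m[φ2→P] = [186, 231, 276]
r7 m[φ3→K] = [9, 21, 15]
r7 m[φ3→S] = [106685136, 49269312, 65858544]
r7 m[φ4→Q] = [3, 9, 8]
r7 m[φ5→K] = [5, 4, 6]
r7 m[φ6→Q] = [3, 4, 3]
r7 m[φ7→R] = [8, 2, 8]
r7 m[R→φ0] = [8, 2, 8]
r7 m[R→φ7] = [11799540, 11035584, 13168188]
r7 m[Q→φ2] = [9, 36, 24]
r7 m[Q→φ4] = [20300688, 7377744, 11813904]
r7 m[Q→φ6] = [20300688, 16599924, 31503744]
r7 m[K→φ0] = [900, 924, 1710]
r7 m[K→φ1] = [3084210, 5278392, 5371920]
r7 m[K→φ3] = [6853800, 2764872, 6804432]
r7 m[K→φ5] = [12336840, 14515578, 17011080]
r7 m[P→φ0] = [186, 231, 276]
r7 m[P→φ2] = [401016, 307008, 276468]
r7 m[M→φ1] = [1, 1, 1]
r7 m[S→φ3] = [1, 1, 1]
r8 m[φ0→R] = [11799540, 11035584, 13168188]
r8 m[φ0→K] = [68538, 62838, 59688]
r8 m[φ0→P] = [401016, 307008, 276468]
r8 m[φ1→K] = [20, 11, 19]
r8 m[φ1→M] = [68063166, 88856136, 64893690]
r8 m[φ2→Q] = [6766896, 1844436, 3937968]
r8 m[φ2→P] = [186, 231, 276]
r8 m[φ3→K] = [9, 21, 15]
r8 m[φ3→S] = [106685136, 49269312, 65858544]
r8 m[φ4→Q] = [3, 9, 8]
r8 m[φ5→K] = [5, 4, 6]
r8 m[φ6→Q] = [3, 4, 3]
r8 m[φ7→R] = [8, 2, 8]
r8 m[R→φ0] = [8, 2, 8]
r8 m[R→φ7] = [11799540, 11035584, 13168188]
r8 m[Q→φ2] = [9, 36, 24]
r8 m[Q→φ4] = [20300688, 7377744, 11813904]
r8 m[Q→φ6] = [20300688, 16599924, 31503744]
r8 m[K→φ0] = [900, 924, 1710]
r8 m[K→φ1] = [3084210, 5278392, 5371920]
r8 m[K→φ3] = [6853800, 2764872, 6804432]
r8 m[K→φ5] = [12336840, 14515578, 17011080]
r8 m[P→φ0] = [186, 231, 276]
r8 m[P→φ2] = [401016, 307008, 276468]
r8 m[M→φ1] = [1, 1, 1]
r8 m[S→φ3] = [1, 1, 1]
fixed point reached at round 8
b[R] = ⊗ incoming = [94396320, 22071168, 105345504]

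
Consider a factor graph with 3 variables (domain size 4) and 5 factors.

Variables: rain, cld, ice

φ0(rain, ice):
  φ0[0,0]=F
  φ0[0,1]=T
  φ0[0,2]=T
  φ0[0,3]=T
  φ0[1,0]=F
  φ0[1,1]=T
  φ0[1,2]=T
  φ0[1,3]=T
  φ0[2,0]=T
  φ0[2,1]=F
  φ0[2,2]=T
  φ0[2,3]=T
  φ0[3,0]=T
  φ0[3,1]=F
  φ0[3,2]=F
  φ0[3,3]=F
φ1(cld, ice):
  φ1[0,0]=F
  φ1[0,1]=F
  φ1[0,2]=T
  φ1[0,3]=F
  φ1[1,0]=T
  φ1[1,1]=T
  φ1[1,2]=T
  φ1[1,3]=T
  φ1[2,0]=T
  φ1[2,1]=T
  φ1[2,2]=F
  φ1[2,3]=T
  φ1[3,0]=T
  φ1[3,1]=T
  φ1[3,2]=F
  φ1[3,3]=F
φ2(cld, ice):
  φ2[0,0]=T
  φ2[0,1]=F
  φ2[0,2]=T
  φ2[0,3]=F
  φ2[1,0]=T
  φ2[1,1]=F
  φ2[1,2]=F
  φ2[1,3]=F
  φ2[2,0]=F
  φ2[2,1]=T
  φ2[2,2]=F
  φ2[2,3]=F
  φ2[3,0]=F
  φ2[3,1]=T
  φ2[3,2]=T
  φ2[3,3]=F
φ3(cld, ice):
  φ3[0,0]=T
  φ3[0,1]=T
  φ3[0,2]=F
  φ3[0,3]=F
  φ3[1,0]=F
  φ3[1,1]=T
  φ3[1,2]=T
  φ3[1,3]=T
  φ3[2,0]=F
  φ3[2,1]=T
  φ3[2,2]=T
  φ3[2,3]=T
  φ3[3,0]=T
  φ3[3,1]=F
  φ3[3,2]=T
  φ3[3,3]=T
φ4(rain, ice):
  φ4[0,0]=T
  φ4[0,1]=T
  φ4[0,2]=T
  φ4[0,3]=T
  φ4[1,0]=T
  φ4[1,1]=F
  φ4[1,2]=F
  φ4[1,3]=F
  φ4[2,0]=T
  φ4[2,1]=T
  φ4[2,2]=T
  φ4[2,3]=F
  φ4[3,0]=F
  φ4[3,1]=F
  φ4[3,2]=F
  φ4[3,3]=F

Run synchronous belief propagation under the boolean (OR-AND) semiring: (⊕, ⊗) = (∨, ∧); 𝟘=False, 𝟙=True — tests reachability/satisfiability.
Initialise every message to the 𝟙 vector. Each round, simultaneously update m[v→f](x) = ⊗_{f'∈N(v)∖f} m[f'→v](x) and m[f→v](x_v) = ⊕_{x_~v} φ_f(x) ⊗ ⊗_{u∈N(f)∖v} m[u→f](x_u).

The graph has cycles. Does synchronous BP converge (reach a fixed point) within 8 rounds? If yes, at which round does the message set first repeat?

CONVERGED at round 3

init: all messages = 𝟙 over 4 values
r1 m[φ0→rain] = [T, T, T, T]
r1 m[φ0→ice] = [T, T, T, T]
r1 m[φ1→cld] = [T, T, T, T]
r1 m[φ1→ice] = [T, T, T, T]
r1 m[φ2→cld] = [T, T, T, T]
r1 m[φ2→ice] = [T, T, T, F]
r1 m[φ3→cld] = [T, T, T, T]
r1 m[φ3→ice] = [T, T, T, T]
r1 m[φ4→rain] = [T, T, T, F]
r1 m[φ4→ice] = [T, T, T, T]
r1 m[rain→φ0] = [T, T, T, T]
r1 m[rain→φ4] = [T, T, T, T]
r1 m[cld→φ1] = [T, T, T, T]
r1 m[cld→φ2] = [T, T, T, T]
r1 m[cld→φ3] = [T, T, T, T]
r1 m[ice→φ0] = [T, T, T, T]
r1 m[ice→φ1] = [T, T, T, T]
r1 m[ice→φ2] = [T, T, T, T]
r1 m[ice→φ3] = [T, T, T, T]
r1 m[ice→φ4] = [T, T, T, T]
r2 m[φ0→rain] = [T, T, T, T]
r2 m[φ0→ice] = [T, T, T, T]
r2 m[φ1→cld] = [T, T, T, T]
r2 m[φ1→ice] = [T, T, T, T]
r2 m[φ2→cld] = [T, T, T, T]
r2 m[φ2→ice] = [T, T, T, F]
r2 m[φ3→cld] = [T, T, T, T]
r2 m[φ3→ice] = [T, T, T, T]
r2 m[φ4→rain] = [T, T, T, F]
r2 m[φ4→ice] = [T, T, T, T]
r2 m[rain→φ0] = [T, T, T, F]
r2 m[rain→φ4] = [T, T, T, T]
r2 m[cld→φ1] = [T, T, T, T]
r2 m[cld→φ2] = [T, T, T, T]
r2 m[cld→φ3] = [T, T, T, T]
r2 m[ice→φ0] = [T, T, T, F]
r2 m[ice→φ1] = [T, T, T, F]
r2 m[ice→φ2] = [T, T, T, T]
r2 m[ice→φ3] = [T, T, T, F]
r2 m[ice→φ4] = [T, T, T, F]
r3 m[φ0→rain] = [T, T, T, T]
r3 m[φ0→ice] = [T, T, T, T]
r3 m[φ1→cld] = [T, T, T, T]
r3 m[φ1→ice] = [T, T, T, T]
r3 m[φ2→cld] = [T, T, T, T]
r3 m[φ2→ice] = [T, T, T, F]
r3 m[φ3→cld] = [T, T, T, T]
r3 m[φ3→ice] = [T, T, T, T]
r3 m[φ4→rain] = [T, T, T, F]
r3 m[φ4→ice] = [T, T, T, T]
r3 m[rain→φ0] = [T, T, T, F]
r3 m[rain→φ4] = [T, T, T, T]
r3 m[cld→φ1] = [T, T, T, T]
r3 m[cld→φ2] = [T, T, T, T]
r3 m[cld→φ3] = [T, T, T, T]
r3 m[ice→φ0] = [T, T, T, F]
r3 m[ice→φ1] = [T, T, T, F]
r3 m[ice→φ2] = [T, T, T, T]
r3 m[ice→φ3] = [T, T, T, F]
r3 m[ice→φ4] = [T, T, T, F]
fixed point reached at round 3
messages reach a fixed point at round 3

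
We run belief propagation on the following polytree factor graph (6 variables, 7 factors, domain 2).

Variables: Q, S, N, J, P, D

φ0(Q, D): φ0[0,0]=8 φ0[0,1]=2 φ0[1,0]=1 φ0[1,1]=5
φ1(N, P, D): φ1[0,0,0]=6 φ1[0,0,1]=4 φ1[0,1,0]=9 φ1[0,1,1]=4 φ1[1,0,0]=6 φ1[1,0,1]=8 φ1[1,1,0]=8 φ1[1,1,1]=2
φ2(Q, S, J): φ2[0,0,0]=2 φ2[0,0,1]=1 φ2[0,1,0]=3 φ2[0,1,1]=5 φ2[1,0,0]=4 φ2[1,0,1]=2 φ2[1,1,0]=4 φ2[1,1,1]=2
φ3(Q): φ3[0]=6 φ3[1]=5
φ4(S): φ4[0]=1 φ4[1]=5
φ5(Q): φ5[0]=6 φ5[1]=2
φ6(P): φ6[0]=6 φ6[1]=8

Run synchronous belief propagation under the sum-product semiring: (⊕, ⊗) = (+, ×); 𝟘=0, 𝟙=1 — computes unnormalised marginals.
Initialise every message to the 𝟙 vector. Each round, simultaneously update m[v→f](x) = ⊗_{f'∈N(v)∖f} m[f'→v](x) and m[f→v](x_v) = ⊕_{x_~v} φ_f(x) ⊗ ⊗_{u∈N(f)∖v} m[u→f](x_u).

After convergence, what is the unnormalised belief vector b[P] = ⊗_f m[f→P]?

init: all messages = 𝟙 over 2 values
r1 m[φ0→Q] = [10, 6]
r1 m[φ0→D] = [9, 7]
r1 m[φ1→N] = [23, 24]
r1 m[φ1→P] = [24, 23]
r1 m[φ1→D] = [29, 18]
r1 m[φ2→Q] = [11, 12]
r1 m[φ2→S] = [9, 14]
r1 m[φ2→J] = [13, 10]
r1 m[φ3→Q] = [6, 5]
r1 m[φ4→S] = [1, 5]
r1 m[φ5→Q] = [6, 2]
r1 m[φ6→P] = [6, 8]
r1 m[Q→φ0] = [1, 1]
r1 m[Q→φ2] = [1, 1]
r1 m[Q→φ3] = [1, 1]
r1 m[Q→φ5] = [1, 1]
r1 m[S→φ2] = [1, 1]
r1 m[S→φ4] = [1, 1]
r1 m[N→φ1] = [1, 1]
r1 m[J→φ2] = [1, 1]
r1 m[P→φ1] = [1, 1]
r1 m[P→φ6] = [1, 1]
r1 m[D→φ0] = [1, 1]
r1 m[D→φ1] = [1, 1]
r2 m[φ0→Q] = [10, 6]
r2 m[φ0→D] = [9, 7]
r2 m[φ1→N] = [23, 24]
r2 m[φ1→P] = [24, 23]
r2 m[φ1→D] = [29, 18]
r2 m[φ2→Q] = [11, 12]
r2 m[φ2→S] = [9, 14]
r2 m[φ2→J] = [13, 10]
r2 m[φ3→Q] = [6, 5]
r2 m[φ4→S] = [1, 5]
r2 m[φ5→Q] = [6, 2]
r2 m[φ6→P] = [6, 8]
r2 m[Q→φ0] = [396, 120]
r2 m[Q→φ2] = [360, 60]
r2 m[Q→φ3] = [660, 144]
r2 m[Q→φ5] = [660, 360]
r2 m[S→φ2] = [1, 5]
r2 m[S→φ4] = [9, 14]
r2 m[N→φ1] = [1, 1]
r2 m[J→φ2] = [1, 1]
r2 m[P→φ1] = [6, 8]
r2 m[P→φ6] = [24, 23]
r2 m[D→φ0] = [29, 18]
r2 m[D→φ1] = [9, 7]
r3 m[φ0→Q] = [268, 119]
r3 m[φ0→D] = [3288, 1392]
r3 m[φ1→N] = [1364, 1348]
r3 m[φ1→P] = [192, 195]
r3 m[φ1→D] = [208, 120]
r3 m[φ2→Q] = [43, 36]
r3 m[φ2→S] = [1440, 3240]
r3 m[φ2→J] = [7560, 10080]
r3 m[φ3→Q] = [6, 5]
r3 m[φ4→S] = [1, 5]
r3 m[φ5→Q] = [6, 2]
r3 m[φ6→P] = [6, 8]
r3 m[Q→φ0] = [396, 120]
r3 m[Q→φ2] = [360, 60]
r3 m[Q→φ3] = [660, 144]
r3 m[Q→φ5] = [660, 360]
r3 m[S→φ2] = [1, 5]
r3 m[S→φ4] = [9, 14]
r3 m[N→φ1] = [1, 1]
r3 m[J→φ2] = [1, 1]
r3 m[P→φ1] = [6, 8]
r3 m[P→φ6] = [24, 23]
r3 m[D→φ0] = [29, 18]
r3 m[D→φ1] = [9, 7]
r4 m[φ0→Q] = [268, 119]
r4 m[φ0→D] = [3288, 1392]
r4 m[φ1→N] = [1364, 1348]
r4 m[φ1→P] = [192, 195]
r4 m[φ1→D] = [208, 120]
r4 m[φ2→Q] = [43, 36]
r4 m[φ2→S] = [1440, 3240]
r4 m[φ2→J] = [7560, 10080]
r4 m[φ3→Q] = [6, 5]
r4 m[φ4→S] = [1, 5]
r4 m[φ5→Q] = [6, 2]
r4 m[φ6→P] = [6, 8]
r4 m[Q→φ0] = [1548, 360]
r4 m[Q→φ2] = [9648, 1190]
r4 m[Q→φ3] = [69144, 8568]
r4 m[Q→φ5] = [69144, 21420]
r4 m[S→φ2] = [1, 5]
r4 m[S→φ4] = [1440, 3240]
r4 m[N→φ1] = [1, 1]
r4 m[J→φ2] = [1, 1]
r4 m[P→φ1] = [6, 8]
r4 m[P→φ6] = [192, 195]
r4 m[D→φ0] = [208, 120]
r4 m[D→φ1] = [3288, 1392]
r5 m[φ0→Q] = [1904, 808]
r5 m[φ0→D] = [12744, 4896]
r5 m[φ1→N] = [433056, 417888]
r5 m[φ1→P] = [56160, 64248]
r5 m[φ1→D] = [208, 120]
r5 m[φ2→Q] = [43, 36]
r5 m[φ2→S] = [36084, 84324]
r5 m[φ2→J] = [192576, 265128]
r5 m[φ3→Q] = [6, 5]
r5 m[φ4→S] = [1, 5]
r5 m[φ5→Q] = [6, 2]
r5 m[φ6→P] = [6, 8]
r5 m[Q→φ0] = [1548, 360]
r5 m[Q→φ2] = [9648, 1190]
r5 m[Q→φ3] = [69144, 8568]
r5 m[Q→φ5] = [69144, 21420]
r5 m[S→φ2] = [1, 5]
r5 m[S→φ4] = [1440, 3240]
r5 m[N→φ1] = [1, 1]
r5 m[J→φ2] = [1, 1]
r5 m[P→φ1] = [6, 8]
r5 m[P→φ6] = [192, 195]
r5 m[D→φ0] = [208, 120]
r5 m[D→φ1] = [3288, 1392]
r6 m[φ0→Q] = [1904, 808]
r6 m[φ0→D] = [12744, 4896]
r6 m[φ1→N] = [433056, 417888]
r6 m[φ1→P] = [56160, 64248]
r6 m[φ1→D] = [208, 120]
r6 m[φ2→Q] = [43, 36]
r6 m[φ2→S] = [36084, 84324]
r6 m[φ2→J] = [192576, 265128]
r6 m[φ3→Q] = [6, 5]
r6 m[φ4→S] = [1, 5]
r6 m[φ5→Q] = [6, 2]
r6 m[φ6→P] = [6, 8]
r6 m[Q→φ0] = [1548, 360]
r6 m[Q→φ2] = [68544, 8080]
r6 m[Q→φ3] = [491232, 58176]
r6 m[Q→φ5] = [491232, 145440]
r6 m[S→φ2] = [1, 5]
r6 m[S→φ4] = [36084, 84324]
r6 m[N→φ1] = [1, 1]
r6 m[J→φ2] = [1, 1]
r6 m[P→φ1] = [6, 8]
r6 m[P→φ6] = [56160, 64248]
r6 m[D→φ0] = [208, 120]
r6 m[D→φ1] = [12744, 4896]
r7 m[φ0→Q] = [1904, 808]
r7 m[φ0→D] = [12744, 4896]
r7 m[φ1→N] = [1650528, 1587744]
r7 m[φ1→P] = [211680, 246024]
r7 m[φ1→D] = [208, 120]
r7 m[φ2→Q] = [43, 36]
r7 m[φ2→S] = [254112, 596832]
r7 m[φ2→J] = [1359168, 1879104]
r7 m[φ3→Q] = [6, 5]
r7 m[φ4→S] = [1, 5]
r7 m[φ5→Q] = [6, 2]
r7 m[φ6→P] = [6, 8]
r7 m[Q→φ0] = [1548, 360]
r7 m[Q→φ2] = [68544, 8080]
r7 m[Q→φ3] = [491232, 58176]
r7 m[Q→φ5] = [491232, 145440]
r7 m[S→φ2] = [1, 5]
r7 m[S→φ4] = [36084, 84324]
r7 m[N→φ1] = [1, 1]
r7 m[J→φ2] = [1, 1]
r7 m[P→φ1] = [6, 8]
r7 m[P→φ6] = [56160, 64248]
r7 m[D→φ0] = [208, 120]
r7 m[D→φ1] = [12744, 4896]
r8 m[φ0→Q] = [1904, 808]
r8 m[φ0→D] = [12744, 4896]
r8 m[φ1→N] = [1650528, 1587744]
r8 m[φ1→P] = [211680, 246024]
r8 m[φ1→D] = [208, 120]
r8 m[φ2→Q] = [43, 36]
r8 m[φ2→S] = [254112, 596832]
r8 m[φ2→J] = [1359168, 1879104]
r8 m[φ3→Q] = [6, 5]
r8 m[φ4→S] = [1, 5]
r8 m[φ5→Q] = [6, 2]
r8 m[φ6→P] = [6, 8]
r8 m[Q→φ0] = [1548, 360]
r8 m[Q→φ2] = [68544, 8080]
r8 m[Q→φ3] = [491232, 58176]
r8 m[Q→φ5] = [491232, 145440]
r8 m[S→φ2] = [1, 5]
r8 m[S→φ4] = [254112, 596832]
r8 m[N→φ1] = [1, 1]
r8 m[J→φ2] = [1, 1]
r8 m[P→φ1] = [6, 8]
r8 m[P→φ6] = [211680, 246024]
r8 m[D→φ0] = [208, 120]
r8 m[D→φ1] = [12744, 4896]
r9 m[φ0→Q] = [1904, 808]
r9 m[φ0→D] = [12744, 4896]
r9 m[φ1→N] = [1650528, 1587744]
r9 m[φ1→P] = [211680, 246024]
r9 m[φ1→D] = [208, 120]
r9 m[φ2→Q] = [43, 36]
r9 m[φ2→S] = [254112, 596832]
r9 m[φ2→J] = [1359168, 1879104]
r9 m[φ3→Q] = [6, 5]
r9 m[φ4→S] = [1, 5]
r9 m[φ5→Q] = [6, 2]
r9 m[φ6→P] = [6, 8]
r9 m[Q→φ0] = [1548, 360]
r9 m[Q→φ2] = [68544, 8080]
r9 m[Q→φ3] = [491232, 58176]
r9 m[Q→φ5] = [491232, 145440]
r9 m[S→φ2] = [1, 5]
r9 m[S→φ4] = [254112, 596832]
r9 m[N→φ1] = [1, 1]
r9 m[J→φ2] = [1, 1]
r9 m[P→φ1] = [6, 8]
r9 m[P→φ6] = [211680, 246024]
r9 m[D→φ0] = [208, 120]
r9 m[D→φ1] = [12744, 4896]
fixed point reached at round 9
b[P] = ⊗ incoming = [1270080, 1968192]

b[P] = [1270080, 1968192]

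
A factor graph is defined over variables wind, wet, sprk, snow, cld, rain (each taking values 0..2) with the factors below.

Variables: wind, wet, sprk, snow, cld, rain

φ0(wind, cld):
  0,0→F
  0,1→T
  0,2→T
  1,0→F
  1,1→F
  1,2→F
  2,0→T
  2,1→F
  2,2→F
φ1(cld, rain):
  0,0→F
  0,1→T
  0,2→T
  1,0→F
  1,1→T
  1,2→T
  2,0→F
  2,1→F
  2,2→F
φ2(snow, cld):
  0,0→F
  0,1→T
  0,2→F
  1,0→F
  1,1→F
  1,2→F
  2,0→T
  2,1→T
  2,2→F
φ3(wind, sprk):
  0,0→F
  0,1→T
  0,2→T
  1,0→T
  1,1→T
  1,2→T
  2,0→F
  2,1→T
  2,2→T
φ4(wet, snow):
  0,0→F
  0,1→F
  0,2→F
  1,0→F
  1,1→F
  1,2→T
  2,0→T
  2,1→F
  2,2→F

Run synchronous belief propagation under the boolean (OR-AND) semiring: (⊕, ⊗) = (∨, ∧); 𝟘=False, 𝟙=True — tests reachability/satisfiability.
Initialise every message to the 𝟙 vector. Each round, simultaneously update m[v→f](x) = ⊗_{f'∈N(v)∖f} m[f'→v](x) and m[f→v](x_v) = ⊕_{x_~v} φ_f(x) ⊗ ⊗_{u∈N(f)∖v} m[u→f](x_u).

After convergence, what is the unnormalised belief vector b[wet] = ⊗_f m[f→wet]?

init: all messages = 𝟙 over 3 values
r1 m[φ0→wind] = [T, F, T]
r1 m[φ0→cld] = [T, T, T]
r1 m[φ1→cld] = [T, T, F]
r1 m[φ1→rain] = [F, T, T]
r1 m[φ2→snow] = [T, F, T]
r1 m[φ2→cld] = [T, T, F]
r1 m[φ3→wind] = [T, T, T]
r1 m[φ3→sprk] = [T, T, T]
r1 m[φ4→wet] = [F, T, T]
r1 m[φ4→snow] = [T, F, T]
r1 m[wind→φ0] = [T, T, T]
r1 m[wind→φ3] = [T, T, T]
r1 m[wet→φ4] = [T, T, T]
r1 m[sprk→φ3] = [T, T, T]
r1 m[snow→φ2] = [T, T, T]
r1 m[snow→φ4] = [T, T, T]
r1 m[cld→φ0] = [T, T, T]
r1 m[cld→φ1] = [T, T, T]
r1 m[cld→φ2] = [T, T, T]
r1 m[rain→φ1] = [T, T, T]
r2 m[φ0→wind] = [T, F, T]
r2 m[φ0→cld] = [T, T, T]
r2 m[φ1→cld] = [T, T, F]
r2 m[φ1→rain] = [F, T, T]
r2 m[φ2→snow] = [T, F, T]
r2 m[φ2→cld] = [T, T, F]
r2 m[φ3→wind] = [T, T, T]
r2 m[φ3→sprk] = [T, T, T]
r2 m[φ4→wet] = [F, T, T]
r2 m[φ4→snow] = [T, F, T]
r2 m[wind→φ0] = [T, T, T]
r2 m[wind→φ3] = [T, F, T]
r2 m[wet→φ4] = [T, T, T]
r2 m[sprk→φ3] = [T, T, T]
r2 m[snow→φ2] = [T, F, T]
r2 m[snow→φ4] = [T, F, T]
r2 m[cld→φ0] = [T, T, F]
r2 m[cld→φ1] = [T, T, F]
r2 m[cld→φ2] = [T, T, F]
r2 m[rain→φ1] = [T, T, T]
r3 m[φ0→wind] = [T, F, T]
r3 m[φ0→cld] = [T, T, T]
r3 m[φ1→cld] = [T, T, F]
r3 m[φ1→rain] = [F, T, T]
r3 m[φ2→snow] = [T, F, T]
r3 m[φ2→cld] = [T, T, F]
r3 m[φ3→wind] = [T, T, T]
r3 m[φ3→sprk] = [F, T, T]
r3 m[φ4→wet] = [F, T, T]
r3 m[φ4→snow] = [T, F, T]
r3 m[wind→φ0] = [T, T, T]
r3 m[wind→φ3] = [T, F, T]
r3 m[wet→φ4] = [T, T, T]
r3 m[sprk→φ3] = [T, T, T]
r3 m[snow→φ2] = [T, F, T]
r3 m[snow→φ4] = [T, F, T]
r3 m[cld→φ0] = [T, T, F]
r3 m[cld→φ1] = [T, T, F]
r3 m[cld→φ2] = [T, T, F]
r3 m[rain→φ1] = [T, T, T]
r4 m[φ0→wind] = [T, F, T]
r4 m[φ0→cld] = [T, T, T]
r4 m[φ1→cld] = [T, T, F]
r4 m[φ1→rain] = [F, T, T]
r4 m[φ2→snow] = [T, F, T]
r4 m[φ2→cld] = [T, T, F]
r4 m[φ3→wind] = [T, T, T]
r4 m[φ3→sprk] = [F, T, T]
r4 m[φ4→wet] = [F, T, T]
r4 m[φ4→snow] = [T, F, T]
r4 m[wind→φ0] = [T, T, T]
r4 m[wind→φ3] = [T, F, T]
r4 m[wet→φ4] = [T, T, T]
r4 m[sprk→φ3] = [T, T, T]
r4 m[snow→φ2] = [T, F, T]
r4 m[snow→φ4] = [T, F, T]
r4 m[cld→φ0] = [T, T, F]
r4 m[cld→φ1] = [T, T, F]
r4 m[cld→φ2] = [T, T, F]
r4 m[rain→φ1] = [T, T, T]
fixed point reached at round 4
b[wet] = ⊗ incoming = [F, T, T]

b[wet] = [F, T, T]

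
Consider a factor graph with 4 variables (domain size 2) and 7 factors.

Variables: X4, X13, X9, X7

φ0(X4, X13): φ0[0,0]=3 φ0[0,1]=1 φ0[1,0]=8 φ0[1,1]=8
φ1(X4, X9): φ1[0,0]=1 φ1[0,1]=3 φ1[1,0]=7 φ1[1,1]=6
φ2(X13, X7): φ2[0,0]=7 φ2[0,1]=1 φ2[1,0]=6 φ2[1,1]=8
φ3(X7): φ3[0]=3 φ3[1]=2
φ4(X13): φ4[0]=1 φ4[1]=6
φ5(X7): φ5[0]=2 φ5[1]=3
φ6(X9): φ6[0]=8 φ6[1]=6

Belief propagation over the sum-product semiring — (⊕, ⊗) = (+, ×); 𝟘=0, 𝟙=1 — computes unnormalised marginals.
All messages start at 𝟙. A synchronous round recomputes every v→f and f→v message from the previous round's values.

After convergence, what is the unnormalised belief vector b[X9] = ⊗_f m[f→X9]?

b[X9] = [252480, 170640]

init: all messages = 𝟙 over 2 values
r1 m[φ0→X4] = [4, 16]
r1 m[φ0→X13] = [11, 9]
r1 m[φ1→X4] = [4, 13]
r1 m[φ1→X9] = [8, 9]
r1 m[φ2→X13] = [8, 14]
r1 m[φ2→X7] = [13, 9]
r1 m[φ3→X7] = [3, 2]
r1 m[φ4→X13] = [1, 6]
r1 m[φ5→X7] = [2, 3]
r1 m[φ6→X9] = [8, 6]
r1 m[X4→φ0] = [1, 1]
r1 m[X4→φ1] = [1, 1]
r1 m[X13→φ0] = [1, 1]
r1 m[X13→φ2] = [1, 1]
r1 m[X13→φ4] = [1, 1]
r1 m[X9→φ1] = [1, 1]
r1 m[X9→φ6] = [1, 1]
r1 m[X7→φ2] = [1, 1]
r1 m[X7→φ3] = [1, 1]
r1 m[X7→φ5] = [1, 1]
r2 m[φ0→X4] = [4, 16]
r2 m[φ0→X13] = [11, 9]
r2 m[φ1→X4] = [4, 13]
r2 m[φ1→X9] = [8, 9]
r2 m[φ2→X13] = [8, 14]
r2 m[φ2→X7] = [13, 9]
r2 m[φ3→X7] = [3, 2]
r2 m[φ4→X13] = [1, 6]
r2 m[φ5→X7] = [2, 3]
r2 m[φ6→X9] = [8, 6]
r2 m[X4→φ0] = [4, 13]
r2 m[X4→φ1] = [4, 16]
r2 m[X13→φ0] = [8, 84]
r2 m[X13→φ2] = [11, 54]
r2 m[X13→φ4] = [88, 126]
r2 m[X9→φ1] = [8, 6]
r2 m[X9→φ6] = [8, 9]
r2 m[X7→φ2] = [6, 6]
r2 m[X7→φ3] = [26, 27]
r2 m[X7→φ5] = [39, 18]
r3 m[φ0→X4] = [108, 736]
r3 m[φ0→X13] = [116, 108]
r3 m[φ1→X4] = [26, 92]
r3 m[φ1→X9] = [116, 108]
r3 m[φ2→X13] = [48, 84]
r3 m[φ2→X7] = [401, 443]
r3 m[φ3→X7] = [3, 2]
r3 m[φ4→X13] = [1, 6]
r3 m[φ5→X7] = [2, 3]
r3 m[φ6→X9] = [8, 6]
r3 m[X4→φ0] = [4, 13]
r3 m[X4→φ1] = [4, 16]
r3 m[X13→φ0] = [8, 84]
r3 m[X13→φ2] = [11, 54]
r3 m[X13→φ4] = [88, 126]
r3 m[X9→φ1] = [8, 6]
r3 m[X9→φ6] = [8, 9]
r3 m[X7→φ2] = [6, 6]
r3 m[X7→φ3] = [26, 27]
r3 m[X7→φ5] = [39, 18]
r4 m[φ0→X4] = [108, 736]
r4 m[φ0→X13] = [116, 108]
r4 m[φ1→X4] = [26, 92]
r4 m[φ1→X9] = [116, 108]
r4 m[φ2→X13] = [48, 84]
r4 m[φ2→X7] = [401, 443]
r4 m[φ3→X7] = [3, 2]
r4 m[φ4→X13] = [1, 6]
r4 m[φ5→X7] = [2, 3]
r4 m[φ6→X9] = [8, 6]
r4 m[X4→φ0] = [26, 92]
r4 m[X4→φ1] = [108, 736]
r4 m[X13→φ0] = [48, 504]
r4 m[X13→φ2] = [116, 648]
r4 m[X13→φ4] = [5568, 9072]
r4 m[X9→φ1] = [8, 6]
r4 m[X9→φ6] = [116, 108]
r4 m[X7→φ2] = [6, 6]
r4 m[X7→φ3] = [802, 1329]
r4 m[X7→φ5] = [1203, 886]
r5 m[φ0→X4] = [648, 4416]
r5 m[φ0→X13] = [814, 762]
r5 m[φ1→X4] = [26, 92]
r5 m[φ1→X9] = [5260, 4740]
r5 m[φ2→X13] = [48, 84]
r5 m[φ2→X7] = [4700, 5300]
r5 m[φ3→X7] = [3, 2]
r5 m[φ4→X13] = [1, 6]
r5 m[φ5→X7] = [2, 3]
r5 m[φ6→X9] = [8, 6]
r5 m[X4→φ0] = [26, 92]
r5 m[X4→φ1] = [108, 736]
r5 m[X13→φ0] = [48, 504]
r5 m[X13→φ2] = [116, 648]
r5 m[X13→φ4] = [5568, 9072]
r5 m[X9→φ1] = [8, 6]
r5 m[X9→φ6] = [116, 108]
r5 m[X7→φ2] = [6, 6]
r5 m[X7→φ3] = [802, 1329]
r5 m[X7→φ5] = [1203, 886]
r6 m[φ0→X4] = [648, 4416]
r6 m[φ0→X13] = [814, 762]
r6 m[φ1→X4] = [26, 92]
r6 m[φ1→X9] = [5260, 4740]
r6 m[φ2→X13] = [48, 84]
r6 m[φ2→X7] = [4700, 5300]
r6 m[φ3→X7] = [3, 2]
r6 m[φ4→X13] = [1, 6]
r6 m[φ5→X7] = [2, 3]
r6 m[φ6→X9] = [8, 6]
r6 m[X4→φ0] = [26, 92]
r6 m[X4→φ1] = [648, 4416]
r6 m[X13→φ0] = [48, 504]
r6 m[X13→φ2] = [814, 4572]
r6 m[X13→φ4] = [39072, 64008]
r6 m[X9→φ1] = [8, 6]
r6 m[X9→φ6] = [5260, 4740]
r6 m[X7→φ2] = [6, 6]
r6 m[X7→φ3] = [9400, 15900]
r6 m[X7→φ5] = [14100, 10600]
r7 m[φ0→X4] = [648, 4416]
r7 m[φ0→X13] = [814, 762]
r7 m[φ1→X4] = [26, 92]
r7 m[φ1→X9] = [31560, 28440]
r7 m[φ2→X13] = [48, 84]
r7 m[φ2→X7] = [33130, 37390]
r7 m[φ3→X7] = [3, 2]
r7 m[φ4→X13] = [1, 6]
r7 m[φ5→X7] = [2, 3]
r7 m[φ6→X9] = [8, 6]
r7 m[X4→φ0] = [26, 92]
r7 m[X4→φ1] = [648, 4416]
r7 m[X13→φ0] = [48, 504]
r7 m[X13→φ2] = [814, 4572]
r7 m[X13→φ4] = [39072, 64008]
r7 m[X9→φ1] = [8, 6]
r7 m[X9→φ6] = [5260, 4740]
r7 m[X7→φ2] = [6, 6]
r7 m[X7→φ3] = [9400, 15900]
r7 m[X7→φ5] = [14100, 10600]
r8 m[φ0→X4] = [648, 4416]
r8 m[φ0→X13] = [814, 762]
r8 m[φ1→X4] = [26, 92]
r8 m[φ1→X9] = [31560, 28440]
r8 m[φ2→X13] = [48, 84]
r8 m[φ2→X7] = [33130, 37390]
r8 m[φ3→X7] = [3, 2]
r8 m[φ4→X13] = [1, 6]
r8 m[φ5→X7] = [2, 3]
r8 m[φ6→X9] = [8, 6]
r8 m[X4→φ0] = [26, 92]
r8 m[X4→φ1] = [648, 4416]
r8 m[X13→φ0] = [48, 504]
r8 m[X13→φ2] = [814, 4572]
r8 m[X13→φ4] = [39072, 64008]
r8 m[X9→φ1] = [8, 6]
r8 m[X9→φ6] = [31560, 28440]
r8 m[X7→φ2] = [6, 6]
r8 m[X7→φ3] = [66260, 112170]
r8 m[X7→φ5] = [99390, 74780]
r9 m[φ0→X4] = [648, 4416]
r9 m[φ0→X13] = [814, 762]
r9 m[φ1→X4] = [26, 92]
r9 m[φ1→X9] = [31560, 28440]
r9 m[φ2→X13] = [48, 84]
r9 m[φ2→X7] = [33130, 37390]
r9 m[φ3→X7] = [3, 2]
r9 m[φ4→X13] = [1, 6]
r9 m[φ5→X7] = [2, 3]
r9 m[φ6→X9] = [8, 6]
r9 m[X4→φ0] = [26, 92]
r9 m[X4→φ1] = [648, 4416]
r9 m[X13→φ0] = [48, 504]
r9 m[X13→φ2] = [814, 4572]
r9 m[X13→φ4] = [39072, 64008]
r9 m[X9→φ1] = [8, 6]
r9 m[X9→φ6] = [31560, 28440]
r9 m[X7→φ2] = [6, 6]
r9 m[X7→φ3] = [66260, 112170]
r9 m[X7→φ5] = [99390, 74780]
fixed point reached at round 9
b[X9] = ⊗ incoming = [252480, 170640]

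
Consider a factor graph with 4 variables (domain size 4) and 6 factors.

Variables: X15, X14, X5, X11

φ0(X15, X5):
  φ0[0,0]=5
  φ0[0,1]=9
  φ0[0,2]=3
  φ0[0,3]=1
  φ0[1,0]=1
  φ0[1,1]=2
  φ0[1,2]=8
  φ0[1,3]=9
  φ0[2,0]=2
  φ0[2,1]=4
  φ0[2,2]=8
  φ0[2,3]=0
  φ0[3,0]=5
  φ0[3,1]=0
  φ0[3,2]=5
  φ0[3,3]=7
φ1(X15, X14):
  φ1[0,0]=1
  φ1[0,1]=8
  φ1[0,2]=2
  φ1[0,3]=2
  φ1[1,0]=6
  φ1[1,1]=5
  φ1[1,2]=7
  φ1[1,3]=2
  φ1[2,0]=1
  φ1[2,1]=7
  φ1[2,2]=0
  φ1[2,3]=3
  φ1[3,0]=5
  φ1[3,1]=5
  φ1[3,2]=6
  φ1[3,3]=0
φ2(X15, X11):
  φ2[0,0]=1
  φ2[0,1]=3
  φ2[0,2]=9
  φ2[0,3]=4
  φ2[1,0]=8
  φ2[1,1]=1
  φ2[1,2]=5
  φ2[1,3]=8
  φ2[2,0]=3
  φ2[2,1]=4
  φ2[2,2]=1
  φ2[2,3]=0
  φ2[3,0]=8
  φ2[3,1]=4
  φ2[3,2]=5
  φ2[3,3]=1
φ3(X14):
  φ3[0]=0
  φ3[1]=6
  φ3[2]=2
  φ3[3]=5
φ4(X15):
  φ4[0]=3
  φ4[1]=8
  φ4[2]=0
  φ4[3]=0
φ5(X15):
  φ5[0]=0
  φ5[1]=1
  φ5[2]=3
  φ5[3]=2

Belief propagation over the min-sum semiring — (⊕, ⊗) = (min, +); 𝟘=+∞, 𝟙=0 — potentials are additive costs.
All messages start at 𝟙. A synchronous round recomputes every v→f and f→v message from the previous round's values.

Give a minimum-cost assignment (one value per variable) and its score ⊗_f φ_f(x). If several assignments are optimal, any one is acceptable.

init: all messages = 𝟙 over 4 values
r1 m[φ0→X15] = [1, 1, 0, 0]
r1 m[φ0→X5] = [1, 0, 3, 0]
r1 m[φ1→X15] = [1, 2, 0, 0]
r1 m[φ1→X14] = [1, 5, 0, 0]
r1 m[φ2→X15] = [1, 1, 0, 1]
r1 m[φ2→X11] = [1, 1, 1, 0]
r1 m[φ3→X14] = [0, 6, 2, 5]
r1 m[φ4→X15] = [3, 8, 0, 0]
r1 m[φ5→X15] = [0, 1, 3, 2]
r1 m[X15→φ0] = [0, 0, 0, 0]
r1 m[X15→φ1] = [0, 0, 0, 0]
r1 m[X15→φ2] = [0, 0, 0, 0]
r1 m[X15→φ4] = [0, 0, 0, 0]
r1 m[X15→φ5] = [0, 0, 0, 0]
r1 m[X14→φ1] = [0, 0, 0, 0]
r1 m[X14→φ3] = [0, 0, 0, 0]
r1 m[X5→φ0] = [0, 0, 0, 0]
r1 m[X11→φ2] = [0, 0, 0, 0]
r2 m[φ0→X15] = [1, 1, 0, 0]
r2 m[φ0→X5] = [1, 0, 3, 0]
r2 m[φ1→X15] = [1, 2, 0, 0]
r2 m[φ1→X14] = [1, 5, 0, 0]
r2 m[φ2→X15] = [1, 1, 0, 1]
r2 m[φ2→X11] = [1, 1, 1, 0]
r2 m[φ3→X14] = [0, 6, 2, 5]
r2 m[φ4→X15] = [3, 8, 0, 0]
r2 m[φ5→X15] = [0, 1, 3, 2]
r2 m[X15→φ0] = [5, 12, 3, 3]
r2 m[X15→φ1] = [5, 11, 3, 3]
r2 m[X15→φ2] = [5, 12, 3, 2]
r2 m[X15→φ4] = [3, 5, 3, 3]
r2 m[X15→φ5] = [6, 12, 0, 1]
r2 m[X14→φ1] = [0, 6, 2, 5]
r2 m[X14→φ3] = [1, 5, 0, 0]
r2 m[X5→φ0] = [0, 0, 0, 0]
r2 m[X11→φ2] = [0, 0, 0, 0]
r3 m[φ0→X15] = [1, 1, 0, 0]
r3 m[φ0→X5] = [5, 3, 8, 3]
r3 m[φ1→X15] = [1, 6, 1, 5]
r3 m[φ1→X14] = [4, 8, 3, 3]
r3 m[φ2→X15] = [1, 1, 0, 1]
r3 m[φ2→X11] = [6, 6, 4, 3]
r3 m[φ3→X14] = [0, 6, 2, 5]
r3 m[φ4→X15] = [3, 8, 0, 0]
r3 m[φ5→X15] = [0, 1, 3, 2]
r3 m[X15→φ0] = [5, 12, 3, 3]
r3 m[X15→φ1] = [5, 11, 3, 3]
r3 m[X15→φ2] = [5, 12, 3, 2]
r3 m[X15→φ4] = [3, 5, 3, 3]
r3 m[X15→φ5] = [6, 12, 0, 1]
r3 m[X14→φ1] = [0, 6, 2, 5]
r3 m[X14→φ3] = [1, 5, 0, 0]
r3 m[X5→φ0] = [0, 0, 0, 0]
r3 m[X11→φ2] = [0, 0, 0, 0]
r4 m[φ0→X15] = [1, 1, 0, 0]
r4 m[φ0→X5] = [5, 3, 8, 3]
r4 m[φ1→X15] = [1, 6, 1, 5]
r4 m[φ1→X14] = [4, 8, 3, 3]
r4 m[φ2→X15] = [1, 1, 0, 1]
r4 m[φ2→X11] = [6, 6, 4, 3]
r4 m[φ3→X14] = [0, 6, 2, 5]
r4 m[φ4→X15] = [3, 8, 0, 0]
r4 m[φ5→X15] = [0, 1, 3, 2]
r4 m[X15→φ0] = [5, 16, 4, 8]
r4 m[X15→φ1] = [5, 11, 3, 3]
r4 m[X15→φ2] = [5, 16, 4, 7]
r4 m[X15→φ4] = [3, 9, 4, 8]
r4 m[X15→φ5] = [6, 16, 1, 6]
r4 m[X14→φ1] = [0, 6, 2, 5]
r4 m[X14→φ3] = [4, 8, 3, 3]
r4 m[X5→φ0] = [0, 0, 0, 0]
r4 m[X11→φ2] = [0, 0, 0, 0]
r5 m[φ0→X15] = [1, 1, 0, 0]
r5 m[φ0→X5] = [6, 8, 8, 4]
r5 m[φ1→X15] = [1, 6, 1, 5]
r5 m[φ1→X14] = [4, 8, 3, 3]
r5 m[φ2→X15] = [1, 1, 0, 1]
r5 m[φ2→X11] = [6, 8, 5, 4]
r5 m[φ3→X14] = [0, 6, 2, 5]
r5 m[φ4→X15] = [3, 8, 0, 0]
r5 m[φ5→X15] = [0, 1, 3, 2]
r5 m[X15→φ0] = [5, 16, 4, 8]
r5 m[X15→φ1] = [5, 11, 3, 3]
r5 m[X15→φ2] = [5, 16, 4, 7]
r5 m[X15→φ4] = [3, 9, 4, 8]
r5 m[X15→φ5] = [6, 16, 1, 6]
r5 m[X14→φ1] = [0, 6, 2, 5]
r5 m[X14→φ3] = [4, 8, 3, 3]
r5 m[X5→φ0] = [0, 0, 0, 0]
r5 m[X11→φ2] = [0, 0, 0, 0]
r6 m[φ0→X15] = [1, 1, 0, 0]
r6 m[φ0→X5] = [6, 8, 8, 4]
r6 m[φ1→X15] = [1, 6, 1, 5]
r6 m[φ1→X14] = [4, 8, 3, 3]
r6 m[φ2→X15] = [1, 1, 0, 1]
r6 m[φ2→X11] = [6, 8, 5, 4]
r6 m[φ3→X14] = [0, 6, 2, 5]
r6 m[φ4→X15] = [3, 8, 0, 0]
r6 m[φ5→X15] = [0, 1, 3, 2]
r6 m[X15→φ0] = [5, 16, 4, 8]
r6 m[X15→φ1] = [5, 11, 3, 3]
r6 m[X15→φ2] = [5, 16, 4, 7]
r6 m[X15→φ4] = [3, 9, 4, 8]
r6 m[X15→φ5] = [6, 16, 1, 6]
r6 m[X14→φ1] = [0, 6, 2, 5]
r6 m[X14→φ3] = [4, 8, 3, 3]
r6 m[X5→φ0] = [0, 0, 0, 0]
r6 m[X11→φ2] = [0, 0, 0, 0]
fixed point reached at round 6
traceback from X15: (X15=2, X14=0, X5=3, X11=3), score=4

assignment: (X15=2, X14=0, X5=3, X11=3); score = 4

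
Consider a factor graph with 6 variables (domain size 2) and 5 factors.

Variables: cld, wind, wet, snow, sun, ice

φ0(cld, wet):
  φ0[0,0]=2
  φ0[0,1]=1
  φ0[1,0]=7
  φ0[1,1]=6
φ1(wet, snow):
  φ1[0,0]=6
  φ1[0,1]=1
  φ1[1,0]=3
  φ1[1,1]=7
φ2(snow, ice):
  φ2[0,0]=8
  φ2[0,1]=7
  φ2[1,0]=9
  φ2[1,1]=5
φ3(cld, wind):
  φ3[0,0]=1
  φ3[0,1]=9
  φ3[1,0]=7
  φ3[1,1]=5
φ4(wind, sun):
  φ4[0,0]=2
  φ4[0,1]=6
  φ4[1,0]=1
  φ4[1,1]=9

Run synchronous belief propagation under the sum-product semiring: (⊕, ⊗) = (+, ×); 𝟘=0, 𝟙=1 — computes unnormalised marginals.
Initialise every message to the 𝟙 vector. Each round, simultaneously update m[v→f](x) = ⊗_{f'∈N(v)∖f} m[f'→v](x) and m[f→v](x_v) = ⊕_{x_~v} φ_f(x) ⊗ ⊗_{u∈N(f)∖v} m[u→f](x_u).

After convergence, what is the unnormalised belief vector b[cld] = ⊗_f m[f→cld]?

init: all messages = 𝟙 over 2 values
r1 m[φ0→cld] = [3, 13]
r1 m[φ0→wet] = [9, 7]
r1 m[φ1→wet] = [7, 10]
r1 m[φ1→snow] = [9, 8]
r1 m[φ2→snow] = [15, 14]
r1 m[φ2→ice] = [17, 12]
r1 m[φ3→cld] = [10, 12]
r1 m[φ3→wind] = [8, 14]
r1 m[φ4→wind] = [8, 10]
r1 m[φ4→sun] = [3, 15]
r1 m[cld→φ0] = [1, 1]
r1 m[cld→φ3] = [1, 1]
r1 m[wind→φ3] = [1, 1]
r1 m[wind→φ4] = [1, 1]
r1 m[wet→φ0] = [1, 1]
r1 m[wet→φ1] = [1, 1]
r1 m[snow→φ1] = [1, 1]
r1 m[snow→φ2] = [1, 1]
r1 m[sun→φ4] = [1, 1]
r1 m[ice→φ2] = [1, 1]
r2 m[φ0→cld] = [3, 13]
r2 m[φ0→wet] = [9, 7]
r2 m[φ1→wet] = [7, 10]
r2 m[φ1→snow] = [9, 8]
r2 m[φ2→snow] = [15, 14]
r2 m[φ2→ice] = [17, 12]
r2 m[φ3→cld] = [10, 12]
r2 m[φ3→wind] = [8, 14]
r2 m[φ4→wind] = [8, 10]
r2 m[φ4→sun] = [3, 15]
r2 m[cld→φ0] = [10, 12]
r2 m[cld→φ3] = [3, 13]
r2 m[wind→φ3] = [8, 10]
r2 m[wind→φ4] = [8, 14]
r2 m[wet→φ0] = [7, 10]
r2 m[wet→φ1] = [9, 7]
r2 m[snow→φ1] = [15, 14]
r2 m[snow→φ2] = [9, 8]
r2 m[sun→φ4] = [1, 1]
r2 m[ice→φ2] = [1, 1]
r3 m[φ0→cld] = [24, 109]
r3 m[φ0→wet] = [104, 82]
r3 m[φ1→wet] = [104, 143]
r3 m[φ1→snow] = [75, 58]
r3 m[φ2→snow] = [15, 14]
r3 m[φ2→ice] = [144, 103]
r3 m[φ3→cld] = [98, 106]
r3 m[φ3→wind] = [94, 92]
r3 m[φ4→wind] = [8, 10]
r3 m[φ4→sun] = [30, 174]
r3 m[cld→φ0] = [10, 12]
r3 m[cld→φ3] = [3, 13]
r3 m[wind→φ3] = [8, 10]
r3 m[wind→φ4] = [8, 14]
r3 m[wet→φ0] = [7, 10]
r3 m[wet→φ1] = [9, 7]
r3 m[snow→φ1] = [15, 14]
r3 m[snow→φ2] = [9, 8]
r3 m[sun→φ4] = [1, 1]
r3 m[ice→φ2] = [1, 1]
r4 m[φ0→cld] = [24, 109]
r4 m[φ0→wet] = [104, 82]
r4 m[φ1→wet] = [104, 143]
r4 m[φ1→snow] = [75, 58]
r4 m[φ2→snow] = [15, 14]
r4 m[φ2→ice] = [144, 103]
r4 m[φ3→cld] = [98, 106]
r4 m[φ3→wind] = [94, 92]
r4 m[φ4→wind] = [8, 10]
r4 m[φ4→sun] = [30, 174]
r4 m[cld→φ0] = [98, 106]
r4 m[cld→φ3] = [24, 109]
r4 m[wind→φ3] = [8, 10]
r4 m[wind→φ4] = [94, 92]
r4 m[wet→φ0] = [104, 143]
r4 m[wet→φ1] = [104, 82]
r4 m[snow→φ1] = [15, 14]
r4 m[snow→φ2] = [75, 58]
r4 m[sun→φ4] = [1, 1]
r4 m[ice→φ2] = [1, 1]
r5 m[φ0→cld] = [351, 1586]
r5 m[φ0→wet] = [938, 734]
r5 m[φ1→wet] = [104, 143]
r5 m[φ1→snow] = [870, 678]
r5 m[φ2→snow] = [15, 14]
r5 m[φ2→ice] = [1122, 815]
r5 m[φ3→cld] = [98, 106]
r5 m[φ3→wind] = [787, 761]
r5 m[φ4→wind] = [8, 10]
r5 m[φ4→sun] = [280, 1392]
r5 m[cld→φ0] = [98, 106]
r5 m[cld→φ3] = [24, 109]
r5 m[wind→φ3] = [8, 10]
r5 m[wind→φ4] = [94, 92]
r5 m[wet→φ0] = [104, 143]
r5 m[wet→φ1] = [104, 82]
r5 m[snow→φ1] = [15, 14]
r5 m[snow→φ2] = [75, 58]
r5 m[sun→φ4] = [1, 1]
r5 m[ice→φ2] = [1, 1]
r6 m[φ0→cld] = [351, 1586]
r6 m[φ0→wet] = [938, 734]
r6 m[φ1→wet] = [104, 143]
r6 m[φ1→snow] = [870, 678]
r6 m[φ2→snow] = [15, 14]
r6 m[φ2→ice] = [1122, 815]
r6 m[φ3→cld] = [98, 106]
r6 m[φ3→wind] = [787, 761]
r6 m[φ4→wind] = [8, 10]
r6 m[φ4→sun] = [280, 1392]
r6 m[cld→φ0] = [98, 106]
r6 m[cld→φ3] = [351, 1586]
r6 m[wind→φ3] = [8, 10]
r6 m[wind→φ4] = [787, 761]
r6 m[wet→φ0] = [104, 143]
r6 m[wet→φ1] = [938, 734]
r6 m[snow→φ1] = [15, 14]
r6 m[snow→φ2] = [870, 678]
r6 m[sun→φ4] = [1, 1]
r6 m[ice→φ2] = [1, 1]
r7 m[φ0→cld] = [351, 1586]
r7 m[φ0→wet] = [938, 734]
r7 m[φ1→wet] = [104, 143]
r7 m[φ1→snow] = [7830, 6076]
r7 m[φ2→snow] = [15, 14]
r7 m[φ2→ice] = [13062, 9480]
r7 m[φ3→cld] = [98, 106]
r7 m[φ3→wind] = [11453, 11089]
r7 m[φ4→wind] = [8, 10]
r7 m[φ4→sun] = [2335, 11571]
r7 m[cld→φ0] = [98, 106]
r7 m[cld→φ3] = [351, 1586]
r7 m[wind→φ3] = [8, 10]
r7 m[wind→φ4] = [787, 761]
r7 m[wet→φ0] = [104, 143]
r7 m[wet→φ1] = [938, 734]
r7 m[snow→φ1] = [15, 14]
r7 m[snow→φ2] = [870, 678]
r7 m[sun→φ4] = [1, 1]
r7 m[ice→φ2] = [1, 1]
r8 m[φ0→cld] = [351, 1586]
r8 m[φ0→wet] = [938, 734]
r8 m[φ1→wet] = [104, 143]
r8 m[φ1→snow] = [7830, 6076]
r8 m[φ2→snow] = [15, 14]
r8 m[φ2→ice] = [13062, 9480]
r8 m[φ3→cld] = [98, 106]
r8 m[φ3→wind] = [11453, 11089]
r8 m[φ4→wind] = [8, 10]
r8 m[φ4→sun] = [2335, 11571]
r8 m[cld→φ0] = [98, 106]
r8 m[cld→φ3] = [351, 1586]
r8 m[wind→φ3] = [8, 10]
r8 m[wind→φ4] = [11453, 11089]
r8 m[wet→φ0] = [104, 143]
r8 m[wet→φ1] = [938, 734]
r8 m[snow→φ1] = [15, 14]
r8 m[snow→φ2] = [7830, 6076]
r8 m[sun→φ4] = [1, 1]
r8 m[ice→φ2] = [1, 1]
r9 m[φ0→cld] = [351, 1586]
r9 m[φ0→wet] = [938, 734]
r9 m[φ1→wet] = [104, 143]
r9 m[φ1→snow] = [7830, 6076]
r9 m[φ2→snow] = [15, 14]
r9 m[φ2→ice] = [117324, 85190]
r9 m[φ3→cld] = [98, 106]
r9 m[φ3→wind] = [11453, 11089]
r9 m[φ4→wind] = [8, 10]
r9 m[φ4→sun] = [33995, 168519]
r9 m[cld→φ0] = [98, 106]
r9 m[cld→φ3] = [351, 1586]
r9 m[wind→φ3] = [8, 10]
r9 m[wind→φ4] = [11453, 11089]
r9 m[wet→φ0] = [104, 143]
r9 m[wet→φ1] = [938, 734]
r9 m[snow→φ1] = [15, 14]
r9 m[snow→φ2] = [7830, 6076]
r9 m[sun→φ4] = [1, 1]
r9 m[ice→φ2] = [1, 1]
r10 m[φ0→cld] = [351, 1586]
r10 m[φ0→wet] = [938, 734]
r10 m[φ1→wet] = [104, 143]
r10 m[φ1→snow] = [7830, 6076]
r10 m[φ2→snow] = [15, 14]
r10 m[φ2→ice] = [117324, 85190]
r10 m[φ3→cld] = [98, 106]
r10 m[φ3→wind] = [11453, 11089]
r10 m[φ4→wind] = [8, 10]
r10 m[φ4→sun] = [33995, 168519]
r10 m[cld→φ0] = [98, 106]
r10 m[cld→φ3] = [351, 1586]
r10 m[wind→φ3] = [8, 10]
r10 m[wind→φ4] = [11453, 11089]
r10 m[wet→φ0] = [104, 143]
r10 m[wet→φ1] = [938, 734]
r10 m[snow→φ1] = [15, 14]
r10 m[snow→φ2] = [7830, 6076]
r10 m[sun→φ4] = [1, 1]
r10 m[ice→φ2] = [1, 1]
fixed point reached at round 10
b[cld] = ⊗ incoming = [34398, 168116]

b[cld] = [34398, 168116]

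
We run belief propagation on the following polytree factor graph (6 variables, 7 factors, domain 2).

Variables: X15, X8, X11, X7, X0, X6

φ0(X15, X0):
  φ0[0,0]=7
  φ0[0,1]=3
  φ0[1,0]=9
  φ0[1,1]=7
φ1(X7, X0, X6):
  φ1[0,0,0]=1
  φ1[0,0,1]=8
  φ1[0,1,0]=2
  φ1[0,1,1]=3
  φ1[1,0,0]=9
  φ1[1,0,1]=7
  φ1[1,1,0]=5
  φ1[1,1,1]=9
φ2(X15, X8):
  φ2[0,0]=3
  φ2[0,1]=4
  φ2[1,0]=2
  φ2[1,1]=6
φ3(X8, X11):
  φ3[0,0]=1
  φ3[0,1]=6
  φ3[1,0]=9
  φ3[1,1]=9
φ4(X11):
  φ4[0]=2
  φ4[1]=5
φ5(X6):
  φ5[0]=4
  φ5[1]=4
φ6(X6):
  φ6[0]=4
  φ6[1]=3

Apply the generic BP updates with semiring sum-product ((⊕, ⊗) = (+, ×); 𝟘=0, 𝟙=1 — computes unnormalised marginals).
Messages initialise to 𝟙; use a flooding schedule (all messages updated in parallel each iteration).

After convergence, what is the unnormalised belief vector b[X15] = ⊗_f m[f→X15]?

b[X15] = [1095504, 2144584]

init: all messages = 𝟙 over 2 values
r1 m[φ0→X15] = [10, 16]
r1 m[φ0→X0] = [16, 10]
r1 m[φ1→X7] = [14, 30]
r1 m[φ1→X0] = [25, 19]
r1 m[φ1→X6] = [17, 27]
r1 m[φ2→X15] = [7, 8]
r1 m[φ2→X8] = [5, 10]
r1 m[φ3→X8] = [7, 18]
r1 m[φ3→X11] = [10, 15]
r1 m[φ4→X11] = [2, 5]
r1 m[φ5→X6] = [4, 4]
r1 m[φ6→X6] = [4, 3]
r1 m[X15→φ0] = [1, 1]
r1 m[X15→φ2] = [1, 1]
r1 m[X8→φ2] = [1, 1]
r1 m[X8→φ3] = [1, 1]
r1 m[X11→φ3] = [1, 1]
r1 m[X11→φ4] = [1, 1]
r1 m[X7→φ1] = [1, 1]
r1 m[X0→φ0] = [1, 1]
r1 m[X0→φ1] = [1, 1]
r1 m[X6→φ1] = [1, 1]
r1 m[X6→φ5] = [1, 1]
r1 m[X6→φ6] = [1, 1]
r2 m[φ0→X15] = [10, 16]
r2 m[φ0→X0] = [16, 10]
r2 m[φ1→X7] = [14, 30]
r2 m[φ1→X0] = [25, 19]
r2 m[φ1→X6] = [17, 27]
r2 m[φ2→X15] = [7, 8]
r2 m[φ2→X8] = [5, 10]
r2 m[φ3→X8] = [7, 18]
r2 m[φ3→X11] = [10, 15]
r2 m[φ4→X11] = [2, 5]
r2 m[φ5→X6] = [4, 4]
r2 m[φ6→X6] = [4, 3]
r2 m[X15→φ0] = [7, 8]
r2 m[X15→φ2] = [10, 16]
r2 m[X8→φ2] = [7, 18]
r2 m[X8→φ3] = [5, 10]
r2 m[X11→φ3] = [2, 5]
r2 m[X11→φ4] = [10, 15]
r2 m[X7→φ1] = [1, 1]
r2 m[X0→φ0] = [25, 19]
r2 m[X0→φ1] = [16, 10]
r2 m[X6→φ1] = [16, 12]
r2 m[X6→φ5] = [68, 81]
r2 m[X6→φ6] = [68, 108]
r3 m[φ0→X15] = [232, 358]
r3 m[φ0→X0] = [121, 77]
r3 m[φ1→X7] = [2472, 5528]
r3 m[φ1→X0] = [340, 256]
r3 m[φ1→X6] = [230, 360]
r3 m[φ2→X15] = [93, 122]
r3 m[φ2→X8] = [62, 136]
r3 m[φ3→X8] = [32, 63]
r3 m[φ3→X11] = [95, 120]
r3 m[φ4→X11] = [2, 5]
r3 m[φ5→X6] = [4, 4]
r3 m[φ6→X6] = [4, 3]
r3 m[X15→φ0] = [7, 8]
r3 m[X15→φ2] = [10, 16]
r3 m[X8→φ2] = [7, 18]
r3 m[X8→φ3] = [5, 10]
r3 m[X11→φ3] = [2, 5]
r3 m[X11→φ4] = [10, 15]
r3 m[X7→φ1] = [1, 1]
r3 m[X0→φ0] = [25, 19]
r3 m[X0→φ1] = [16, 10]
r3 m[X6→φ1] = [16, 12]
r3 m[X6→φ5] = [68, 81]
r3 m[X6→φ6] = [68, 108]
r4 m[φ0→X15] = [232, 358]
r4 m[φ0→X0] = [121, 77]
r4 m[φ1→X7] = [2472, 5528]
r4 m[φ1→X0] = [340, 256]
r4 m[φ1→X6] = [230, 360]
r4 m[φ2→X15] = [93, 122]
r4 m[φ2→X8] = [62, 136]
r4 m[φ3→X8] = [32, 63]
r4 m[φ3→X11] = [95, 120]
r4 m[φ4→X11] = [2, 5]
r4 m[φ5→X6] = [4, 4]
r4 m[φ6→X6] = [4, 3]
r4 m[X15→φ0] = [93, 122]
r4 m[X15→φ2] = [232, 358]
r4 m[X8→φ2] = [32, 63]
r4 m[X8→φ3] = [62, 136]
r4 m[X11→φ3] = [2, 5]
r4 m[X11→φ4] = [95, 120]
r4 m[X7→φ1] = [1, 1]
r4 m[X0→φ0] = [340, 256]
r4 m[X0→φ1] = [121, 77]
r4 m[X6→φ1] = [16, 12]
r4 m[X6→φ5] = [920, 1080]
r4 m[X6→φ6] = [920, 1440]
r5 m[φ0→X15] = [3148, 4852]
r5 m[φ0→X0] = [1749, 1133]
r5 m[φ1→X7] = [18788, 42064]
r5 m[φ1→X0] = [340, 256]
r5 m[φ1→X6] = [1749, 2739]
r5 m[φ2→X15] = [348, 442]
r5 m[φ2→X8] = [1412, 3076]
r5 m[φ3→X8] = [32, 63]
r5 m[φ3→X11] = [1286, 1596]
r5 m[φ4→X11] = [2, 5]
r5 m[φ5→X6] = [4, 4]
r5 m[φ6→X6] = [4, 3]
r5 m[X15→φ0] = [93, 122]
r5 m[X15→φ2] = [232, 358]
r5 m[X8→φ2] = [32, 63]
r5 m[X8→φ3] = [62, 136]
r5 m[X11→φ3] = [2, 5]
r5 m[X11→φ4] = [95, 120]
r5 m[X7→φ1] = [1, 1]
r5 m[X0→φ0] = [340, 256]
r5 m[X0→φ1] = [121, 77]
r5 m[X6→φ1] = [16, 12]
r5 m[X6→φ5] = [920, 1080]
r5 m[X6→φ6] = [920, 1440]
r6 m[φ0→X15] = [3148, 4852]
r6 m[φ0→X0] = [1749, 1133]
r6 m[φ1→X7] = [18788, 42064]
r6 m[φ1→X0] = [340, 256]
r6 m[φ1→X6] = [1749, 2739]
r6 m[φ2→X15] = [348, 442]
r6 m[φ2→X8] = [1412, 3076]
r6 m[φ3→X8] = [32, 63]
r6 m[φ3→X11] = [1286, 1596]
r6 m[φ4→X11] = [2, 5]
r6 m[φ5→X6] = [4, 4]
r6 m[φ6→X6] = [4, 3]
r6 m[X15→φ0] = [348, 442]
r6 m[X15→φ2] = [3148, 4852]
r6 m[X8→φ2] = [32, 63]
r6 m[X8→φ3] = [1412, 3076]
r6 m[X11→φ3] = [2, 5]
r6 m[X11→φ4] = [1286, 1596]
r6 m[X7→φ1] = [1, 1]
r6 m[X0→φ0] = [340, 256]
r6 m[X0→φ1] = [1749, 1133]
r6 m[X6→φ1] = [16, 12]
r6 m[X6→φ5] = [6996, 8217]
r6 m[X6→φ6] = [6996, 10956]
r7 m[φ0→X15] = [3148, 4852]
r7 m[φ0→X0] = [6414, 4138]
r7 m[φ1→X7] = [272932, 611776]
r7 m[φ1→X0] = [340, 256]
r7 m[φ1→X6] = [25421, 39831]
r7 m[φ2→X15] = [348, 442]
r7 m[φ2→X8] = [19148, 41704]
r7 m[φ3→X8] = [32, 63]
r7 m[φ3→X11] = [29096, 36156]
r7 m[φ4→X11] = [2, 5]
r7 m[φ5→X6] = [4, 4]
r7 m[φ6→X6] = [4, 3]
r7 m[X15→φ0] = [348, 442]
r7 m[X15→φ2] = [3148, 4852]
r7 m[X8→φ2] = [32, 63]
r7 m[X8→φ3] = [1412, 3076]
r7 m[X11→φ3] = [2, 5]
r7 m[X11→φ4] = [1286, 1596]
r7 m[X7→φ1] = [1, 1]
r7 m[X0→φ0] = [340, 256]
r7 m[X0→φ1] = [1749, 1133]
r7 m[X6→φ1] = [16, 12]
r7 m[X6→φ5] = [6996, 8217]
r7 m[X6→φ6] = [6996, 10956]
r8 m[φ0→X15] = [3148, 4852]
r8 m[φ0→X0] = [6414, 4138]
r8 m[φ1→X7] = [272932, 611776]
r8 m[φ1→X0] = [340, 256]
r8 m[φ1→X6] = [25421, 39831]
r8 m[φ2→X15] = [348, 442]
r8 m[φ2→X8] = [19148, 41704]
r8 m[φ3→X8] = [32, 63]
r8 m[φ3→X11] = [29096, 36156]
r8 m[φ4→X11] = [2, 5]
r8 m[φ5→X6] = [4, 4]
r8 m[φ6→X6] = [4, 3]
r8 m[X15→φ0] = [348, 442]
r8 m[X15→φ2] = [3148, 4852]
r8 m[X8→φ2] = [32, 63]
r8 m[X8→φ3] = [19148, 41704]
r8 m[X11→φ3] = [2, 5]
r8 m[X11→φ4] = [29096, 36156]
r8 m[X7→φ1] = [1, 1]
r8 m[X0→φ0] = [340, 256]
r8 m[X0→φ1] = [6414, 4138]
r8 m[X6→φ1] = [16, 12]
r8 m[X6→φ5] = [101684, 119493]
r8 m[X6→φ6] = [101684, 159324]
r9 m[φ0→X15] = [3148, 4852]
r9 m[φ0→X0] = [6414, 4138]
r9 m[φ1→X7] = [999752, 2240336]
r9 m[φ1→X0] = [340, 256]
r9 m[φ1→X6] = [93106, 145866]
r9 m[φ2→X15] = [348, 442]
r9 m[φ2→X8] = [19148, 41704]
r9 m[φ3→X8] = [32, 63]
r9 m[φ3→X11] = [394484, 490224]
r9 m[φ4→X11] = [2, 5]
r9 m[φ5→X6] = [4, 4]
r9 m[φ6→X6] = [4, 3]
r9 m[X15→φ0] = [348, 442]
r9 m[X15→φ2] = [3148, 4852]
r9 m[X8→φ2] = [32, 63]
r9 m[X8→φ3] = [19148, 41704]
r9 m[X11→φ3] = [2, 5]
r9 m[X11→φ4] = [29096, 36156]
r9 m[X7→φ1] = [1, 1]
r9 m[X0→φ0] = [340, 256]
r9 m[X0→φ1] = [6414, 4138]
r9 m[X6→φ1] = [16, 12]
r9 m[X6→φ5] = [101684, 119493]
r9 m[X6→φ6] = [101684, 159324]
r10 m[φ0→X15] = [3148, 4852]
r10 m[φ0→X0] = [6414, 4138]
r10 m[φ1→X7] = [999752, 2240336]
r10 m[φ1→X0] = [340, 256]
r10 m[φ1→X6] = [93106, 145866]
r10 m[φ2→X15] = [348, 442]
r10 m[φ2→X8] = [19148, 41704]
r10 m[φ3→X8] = [32, 63]
r10 m[φ3→X11] = [394484, 490224]
r10 m[φ4→X11] = [2, 5]
r10 m[φ5→X6] = [4, 4]
r10 m[φ6→X6] = [4, 3]
r10 m[X15→φ0] = [348, 442]
r10 m[X15→φ2] = [3148, 4852]
r10 m[X8→φ2] = [32, 63]
r10 m[X8→φ3] = [19148, 41704]
r10 m[X11→φ3] = [2, 5]
r10 m[X11→φ4] = [394484, 490224]
r10 m[X7→φ1] = [1, 1]
r10 m[X0→φ0] = [340, 256]
r10 m[X0→φ1] = [6414, 4138]
r10 m[X6→φ1] = [16, 12]
r10 m[X6→φ5] = [372424, 437598]
r10 m[X6→φ6] = [372424, 583464]
r11 m[φ0→X15] = [3148, 4852]
r11 m[φ0→X0] = [6414, 4138]
r11 m[φ1→X7] = [999752, 2240336]
r11 m[φ1→X0] = [340, 256]
r11 m[φ1→X6] = [93106, 145866]
r11 m[φ2→X15] = [348, 442]
r11 m[φ2→X8] = [19148, 41704]
r11 m[φ3→X8] = [32, 63]
r11 m[φ3→X11] = [394484, 490224]
r11 m[φ4→X11] = [2, 5]
r11 m[φ5→X6] = [4, 4]
r11 m[φ6→X6] = [4, 3]
r11 m[X15→φ0] = [348, 442]
r11 m[X15→φ2] = [3148, 4852]
r11 m[X8→φ2] = [32, 63]
r11 m[X8→φ3] = [19148, 41704]
r11 m[X11→φ3] = [2, 5]
r11 m[X11→φ4] = [394484, 490224]
r11 m[X7→φ1] = [1, 1]
r11 m[X0→φ0] = [340, 256]
r11 m[X0→φ1] = [6414, 4138]
r11 m[X6→φ1] = [16, 12]
r11 m[X6→φ5] = [372424, 437598]
r11 m[X6→φ6] = [372424, 583464]
fixed point reached at round 11
b[X15] = ⊗ incoming = [1095504, 2144584]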